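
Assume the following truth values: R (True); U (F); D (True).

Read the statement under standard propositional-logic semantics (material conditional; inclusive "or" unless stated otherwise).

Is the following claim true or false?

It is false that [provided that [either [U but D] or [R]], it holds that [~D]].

True

Parsed as ~(((U & D) | R) -> ~D)

U & D = F & T = F
(U & D) | R = F | T = T
~D = ~T = F
((U & D) | R) -> ~D = T -> F = F
~(((U & D) | R) -> ~D) = ~F = T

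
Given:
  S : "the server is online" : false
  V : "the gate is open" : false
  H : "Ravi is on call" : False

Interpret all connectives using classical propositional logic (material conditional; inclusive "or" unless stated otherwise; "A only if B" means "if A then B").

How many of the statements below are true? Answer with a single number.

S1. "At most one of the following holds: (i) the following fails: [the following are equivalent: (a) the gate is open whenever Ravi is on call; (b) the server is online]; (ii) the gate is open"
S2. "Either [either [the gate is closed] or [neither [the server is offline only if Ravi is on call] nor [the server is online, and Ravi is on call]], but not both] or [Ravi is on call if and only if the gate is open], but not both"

2

S1: This is ¬((H → V) ↔ S) ↑ V.

H → V = F → F = T
(H → V) ↔ S = T ↔ F = F
¬((H → V) ↔ S) = ¬F = T
¬((H → V) ↔ S) ↑ V = T ↑ F = T
Thus S1 is true.

S2: This is (¬V ⊕ ((¬S → H) ↓ (S ∧ H))) ⊕ (H ↔ V).

¬V = ¬F = T
¬S = ¬F = T
¬S → H = T → F = F
S ∧ H = F ∧ F = F
(¬S → H) ↓ (S ∧ H) = F ↓ F = T
¬V ⊕ ((¬S → H) ↓ (S ∧ H)) = T ⊕ T = F
H ↔ V = F ↔ F = T
(¬V ⊕ ((¬S → H) ↓ (S ∧ H))) ⊕ (H ↔ V) = F ⊕ T = T
So S2 is true.

2 of the 2 statements are true.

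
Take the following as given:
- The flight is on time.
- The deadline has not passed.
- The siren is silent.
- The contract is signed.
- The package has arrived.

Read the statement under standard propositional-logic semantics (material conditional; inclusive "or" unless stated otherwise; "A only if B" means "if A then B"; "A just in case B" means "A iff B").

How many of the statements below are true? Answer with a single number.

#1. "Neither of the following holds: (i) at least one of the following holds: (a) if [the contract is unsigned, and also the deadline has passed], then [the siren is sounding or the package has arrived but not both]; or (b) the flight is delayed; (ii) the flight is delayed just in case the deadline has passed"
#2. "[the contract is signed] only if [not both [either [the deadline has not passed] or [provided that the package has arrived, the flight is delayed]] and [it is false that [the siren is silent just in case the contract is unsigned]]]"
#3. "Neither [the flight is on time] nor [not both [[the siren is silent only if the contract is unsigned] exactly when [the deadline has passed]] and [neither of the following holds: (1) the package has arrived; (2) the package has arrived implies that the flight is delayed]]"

Let S = "the contract is signed" (True), Q = "the deadline has passed" (False), R = "the siren is sounding" (False), U = "the package has arrived" (True), P = "the flight is delayed" (False).

#1: In symbols: (((not S and Q) -> (R xor U)) or P) nor (P iff Q)

not S = not True = False
not S and Q = False and False = False
R xor U = False xor True = True
(not S and Q) -> (R xor U) = False -> True = True
((not S and Q) -> (R xor U)) or P = True or False = True
P iff Q = False iff False = True
(((not S and Q) -> (R xor U)) or P) nor (P iff Q) = True nor True = False
Hence #1 is false.

#2: In symbols: S -> ((not Q or (U -> P)) nand not (not R iff not S))

not Q = not False = True
U -> P = True -> False = False
not Q or (U -> P) = True or False = True
not R = not False = True
not S = not True = False
not R iff not S = True iff False = False
not (not R iff not S) = not False = True
(not Q or (U -> P)) nand not (not R iff not S) = True nand True = False
S -> ((not Q or (U -> P)) nand not (not R iff not S)) = True -> False = False
Hence #2 is false.

#3: This is not P nor (((not R -> not S) iff Q) nand (U nor (U -> P))).

not P = not False = True
not R = not False = True
not S = not True = False
not R -> not S = True -> False = False
(not R -> not S) iff Q = False iff False = True
U -> P = True -> False = False
U nor (U -> P) = True nor False = False
((not R -> not S) iff Q) nand (U nor (U -> P)) = True nand False = True
not P nor (((not R -> not S) iff Q) nand (U nor (U -> P))) = True nor True = False
Thus #3 is false.

Count: 0.

0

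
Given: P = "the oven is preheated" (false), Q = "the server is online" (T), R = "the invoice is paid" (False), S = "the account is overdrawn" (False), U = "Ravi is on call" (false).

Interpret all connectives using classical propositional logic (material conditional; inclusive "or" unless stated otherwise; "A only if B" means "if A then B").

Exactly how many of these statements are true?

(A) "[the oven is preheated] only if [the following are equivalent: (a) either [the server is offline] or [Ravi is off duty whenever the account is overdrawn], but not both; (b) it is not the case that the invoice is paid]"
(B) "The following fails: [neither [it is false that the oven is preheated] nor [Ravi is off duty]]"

(A): In symbols: P -> ((not Q xor (S -> not U)) iff not R)

not Q = not True = False
not U = not False = True
S -> not U = False -> True = True
not Q xor (S -> not U) = False xor True = True
not R = not False = True
(not Q xor (S -> not U)) iff not R = True iff True = True
P -> ((not Q xor (S -> not U)) iff not R) = False -> True = True
Hence (A) is true.

(B): In symbols: not (not P nor not U)

not P = not False = True
not U = not False = True
not P nor not U = True nor True = False
not (not P nor not U) = not False = True
Hence (B) is true.

True statements: 2.

2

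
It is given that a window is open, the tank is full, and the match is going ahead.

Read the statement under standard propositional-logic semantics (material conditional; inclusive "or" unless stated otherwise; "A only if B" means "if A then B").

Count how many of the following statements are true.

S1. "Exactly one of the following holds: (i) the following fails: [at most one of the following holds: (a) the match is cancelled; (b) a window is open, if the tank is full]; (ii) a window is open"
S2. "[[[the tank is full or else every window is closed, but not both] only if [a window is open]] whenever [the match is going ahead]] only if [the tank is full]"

Let M = "the match is cancelled" (F), G = "the tank is full" (T), N = "a window is open" (T).

S1: This is ¬(M ↑ (G → N)) ⊕ N.

G → N = T → T = T
M ↑ (G → N) = F ↑ T = T
¬(M ↑ (G → N)) = ¬T = F
¬(M ↑ (G → N)) ⊕ N = F ⊕ T = T
Thus S1 is true.

S2: This is (¬M → ((G ⊕ ¬N) → N)) → G.

¬M = ¬F = T
¬N = ¬T = F
G ⊕ ¬N = T ⊕ F = T
(G ⊕ ¬N) → N = T → T = T
¬M → ((G ⊕ ¬N) → N) = T → T = T
(¬M → ((G ⊕ ¬N) → N)) → G = T → T = T
Hence S2 is true.

Count: 2.

2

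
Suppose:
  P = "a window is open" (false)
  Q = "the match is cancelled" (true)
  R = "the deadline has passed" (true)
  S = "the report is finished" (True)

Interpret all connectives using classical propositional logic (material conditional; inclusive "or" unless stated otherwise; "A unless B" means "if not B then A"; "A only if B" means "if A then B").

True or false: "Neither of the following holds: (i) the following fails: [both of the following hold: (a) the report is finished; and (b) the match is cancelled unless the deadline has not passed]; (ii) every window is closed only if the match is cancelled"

false

Values: S=True, Q=True, R=True, P=False.
Parsed as not (S and (Q or not R)) nor (not P -> Q)

not R = not True = False
Q or not R = True or False = True
S and (Q or not R) = True and True = True
not (S and (Q or not R)) = not True = False
not P = not False = True
not P -> Q = True -> True = True
not (S and (Q or not R)) nor (not P -> Q) = False nor True = False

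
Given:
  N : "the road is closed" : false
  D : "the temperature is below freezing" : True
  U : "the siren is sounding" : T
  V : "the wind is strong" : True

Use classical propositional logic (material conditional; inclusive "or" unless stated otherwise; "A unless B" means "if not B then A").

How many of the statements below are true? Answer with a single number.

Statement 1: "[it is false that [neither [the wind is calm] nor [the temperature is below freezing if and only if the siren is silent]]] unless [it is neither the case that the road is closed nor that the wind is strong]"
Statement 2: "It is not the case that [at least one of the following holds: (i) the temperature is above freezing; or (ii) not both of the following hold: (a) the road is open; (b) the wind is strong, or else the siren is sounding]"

Statement 1: This is not (not V nor (D iff not U)) or (N nor V).

not V = not True = False
not U = not True = False
D iff not U = True iff False = False
not V nor (D iff not U) = False nor False = True
not (not V nor (D iff not U)) = not True = False
N nor V = False nor True = False
not (not V nor (D iff not U)) or (N nor V) = False or False = False
Thus Statement 1 is false.

Statement 2: This is not (not D or (not N nand (V or U))).

not D = not True = False
not N = not False = True
V or U = True or True = True
not N nand (V or U) = True nand True = False
not D or (not N nand (V or U)) = False or False = False
not (not D or (not N nand (V or U))) = not False = True
So Statement 2 is true.

True statements: 1.

1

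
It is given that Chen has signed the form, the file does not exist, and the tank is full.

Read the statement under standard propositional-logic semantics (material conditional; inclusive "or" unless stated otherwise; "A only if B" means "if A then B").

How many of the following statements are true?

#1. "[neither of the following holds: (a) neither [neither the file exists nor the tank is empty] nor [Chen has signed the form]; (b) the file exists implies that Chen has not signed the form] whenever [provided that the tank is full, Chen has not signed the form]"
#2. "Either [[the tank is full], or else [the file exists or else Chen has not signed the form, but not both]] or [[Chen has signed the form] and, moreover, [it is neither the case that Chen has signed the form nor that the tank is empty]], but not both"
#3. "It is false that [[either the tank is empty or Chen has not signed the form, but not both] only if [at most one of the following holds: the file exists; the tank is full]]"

2

Let R = "the tank is full" (T), G = "Chen has signed the form" (T), H = "the file exists" (F).

#1: Formalization: (R → ¬G) → (((H ↓ ¬R) ↓ G) ↓ (H → ¬G))

¬G = ¬T = F
R → ¬G = T → F = F
¬R = ¬T = F
H ↓ ¬R = F ↓ F = T
(H ↓ ¬R) ↓ G = T ↓ T = F
¬G = ¬T = F
H → ¬G = F → F = T
((H ↓ ¬R) ↓ G) ↓ (H → ¬G) = F ↓ T = F
(R → ¬G) → (((H ↓ ¬R) ↓ G) ↓ (H → ¬G)) = F → F = T
So #1 is true.

#2: In symbols: (R ∨ (H ⊕ ¬G)) ⊕ (G ∧ (G ↓ ¬R))

¬G = ¬T = F
H ⊕ ¬G = F ⊕ F = F
R ∨ (H ⊕ ¬G) = T ∨ F = T
¬R = ¬T = F
G ↓ ¬R = T ↓ F = F
G ∧ (G ↓ ¬R) = T ∧ F = F
(R ∨ (H ⊕ ¬G)) ⊕ (G ∧ (G ↓ ¬R)) = T ⊕ F = T
So #2 is true.

#3: Parsed as ¬((¬R ⊕ ¬G) → (H ↑ R))

¬R = ¬T = F
¬G = ¬T = F
¬R ⊕ ¬G = F ⊕ F = F
H ↑ R = F ↑ T = T
(¬R ⊕ ¬G) → (H ↑ R) = F → T = T
¬((¬R ⊕ ¬G) → (H ↑ R)) = ¬T = F
Thus #3 is false.

Count: 2.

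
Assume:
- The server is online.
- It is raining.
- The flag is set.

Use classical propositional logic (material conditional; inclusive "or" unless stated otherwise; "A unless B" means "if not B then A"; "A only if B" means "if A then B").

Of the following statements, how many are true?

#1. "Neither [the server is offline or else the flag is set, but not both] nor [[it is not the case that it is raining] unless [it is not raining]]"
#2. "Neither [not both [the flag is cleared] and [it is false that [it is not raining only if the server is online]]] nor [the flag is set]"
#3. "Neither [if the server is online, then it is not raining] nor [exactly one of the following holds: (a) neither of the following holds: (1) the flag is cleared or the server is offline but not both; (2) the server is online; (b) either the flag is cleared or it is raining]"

Let D = "the server is online" (True), R = "the flag is set" (True), L = "it is raining" (True).

#1: In symbols: (not D xor R) nor (not L or not L)

not D = not True = False
not D xor R = False xor True = True
not L = not True = False
not L = not True = False
not L or not L = False or False = False
(not D xor R) nor (not L or not L) = True nor False = False
Hence #1 is false.

#2: Formalization: (not R nand not (not L -> D)) nor R

not R = not True = False
not L = not True = False
not L -> D = False -> True = True
not (not L -> D) = not True = False
not R nand not (not L -> D) = False nand False = True
(not R nand not (not L -> D)) nor R = True nor True = False
Thus #2 is false.

#3: In symbols: (D -> not L) nor (((not R xor not D) nor D) xor (not R or L))

not L = not True = False
D -> not L = True -> False = False
not R = not True = False
not D = not True = False
not R xor not D = False xor False = False
(not R xor not D) nor D = False nor True = False
not R = not True = False
not R or L = False or True = True
((not R xor not D) nor D) xor (not R or L) = False xor True = True
(D -> not L) nor (((not R xor not D) nor D) xor (not R or L)) = False nor True = False
Thus #3 is false.

0 of the 3 statements are true (none).

0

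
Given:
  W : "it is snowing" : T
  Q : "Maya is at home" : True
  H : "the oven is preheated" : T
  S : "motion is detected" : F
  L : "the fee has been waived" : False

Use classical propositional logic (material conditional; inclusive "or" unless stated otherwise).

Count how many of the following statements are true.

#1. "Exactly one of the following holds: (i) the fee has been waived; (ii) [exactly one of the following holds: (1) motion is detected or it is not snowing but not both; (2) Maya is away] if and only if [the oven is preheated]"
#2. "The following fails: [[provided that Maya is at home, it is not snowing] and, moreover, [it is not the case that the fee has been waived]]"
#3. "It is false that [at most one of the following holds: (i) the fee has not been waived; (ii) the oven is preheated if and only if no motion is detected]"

2

#1: This is L xor (((S xor ~W) xor ~Q) <-> H).

~W = ~T = F
S xor ~W = F xor F = F
~Q = ~T = F
(S xor ~W) xor ~Q = F xor F = F
((S xor ~W) xor ~Q) <-> H = F <-> T = F
L xor (((S xor ~W) xor ~Q) <-> H) = F xor F = F
So #1 is false.

#2: Formalization: ~((Q -> ~W) & ~L)

~W = ~T = F
Q -> ~W = T -> F = F
~L = ~F = T
(Q -> ~W) & ~L = F & T = F
~((Q -> ~W) & ~L) = ~F = T
Hence #2 is true.

#3: Formalization: ~(~L nand (H <-> ~S))

~L = ~F = T
~S = ~F = T
H <-> ~S = T <-> T = T
~L nand (H <-> ~S) = T nand T = F
~(~L nand (H <-> ~S)) = ~F = T
Thus #3 is true.

2 of the 3 statements are true.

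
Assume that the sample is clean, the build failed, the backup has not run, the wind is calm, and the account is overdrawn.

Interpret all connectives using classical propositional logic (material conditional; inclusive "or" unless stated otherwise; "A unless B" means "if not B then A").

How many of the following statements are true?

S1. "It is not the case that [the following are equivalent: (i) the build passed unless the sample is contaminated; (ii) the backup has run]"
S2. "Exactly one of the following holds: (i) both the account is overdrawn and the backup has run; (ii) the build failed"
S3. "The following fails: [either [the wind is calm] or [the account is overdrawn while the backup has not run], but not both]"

2

Let Q = "the build passed" (F), W = "the sample is contaminated" (F), G = "the backup has run" (F), D = "the account is overdrawn" (T), H = "the wind is strong" (F).

S1: This is ~((Q | W) <-> G).

Q | W = F | F = F
(Q | W) <-> G = F <-> F = T
~((Q | W) <-> G) = ~T = F
Hence S1 is false.

S2: In symbols: (D & G) xor ~Q

D & G = T & F = F
~Q = ~F = T
(D & G) xor ~Q = F xor T = T
So S2 is true.

S3: In symbols: ~(~H xor (D & ~G))

~H = ~F = T
~G = ~F = T
D & ~G = T & T = T
~H xor (D & ~G) = T xor T = F
~(~H xor (D & ~G)) = ~F = T
So S3 is true.

True statements: 2 (S2, S3).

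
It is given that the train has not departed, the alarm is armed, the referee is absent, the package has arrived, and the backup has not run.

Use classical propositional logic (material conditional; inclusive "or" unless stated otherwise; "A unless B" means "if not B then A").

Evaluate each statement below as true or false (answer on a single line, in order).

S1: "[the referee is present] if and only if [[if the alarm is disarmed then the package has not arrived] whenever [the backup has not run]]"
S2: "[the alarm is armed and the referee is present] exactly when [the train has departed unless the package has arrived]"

S1 False, S2 False

Let P = "the referee is present" (F), M = "the backup has run" (F), H = "the alarm is armed" (T), Q = "the package has arrived" (T), R = "the train has departed" (F).

S1: Formalization: P <-> (~M -> (~H -> ~Q))

~M = ~F = T
~H = ~T = F
~Q = ~T = F
~H -> ~Q = F -> F = T
~M -> (~H -> ~Q) = T -> T = T
P <-> (~M -> (~H -> ~Q)) = F <-> T = F
So S1 is false.

S2: Parsed as (H & P) <-> (R | Q)

H & P = T & F = F
R | Q = F | T = T
(H & P) <-> (R | Q) = F <-> T = F
So S2 is false.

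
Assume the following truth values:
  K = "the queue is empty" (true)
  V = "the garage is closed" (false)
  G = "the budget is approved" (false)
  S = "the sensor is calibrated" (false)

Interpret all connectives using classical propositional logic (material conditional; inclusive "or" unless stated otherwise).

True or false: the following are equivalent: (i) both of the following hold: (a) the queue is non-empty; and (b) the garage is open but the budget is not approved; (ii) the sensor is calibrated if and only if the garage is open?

Parsed as (~K & (~V & ~G)) <-> (S <-> ~V)

~K = ~T = F
~V = ~F = T
~G = ~F = T
~V & ~G = T & T = T
~K & (~V & ~G) = F & T = F
~V = ~F = T
S <-> ~V = F <-> T = F
(~K & (~V & ~G)) <-> (S <-> ~V) = F <-> F = T

True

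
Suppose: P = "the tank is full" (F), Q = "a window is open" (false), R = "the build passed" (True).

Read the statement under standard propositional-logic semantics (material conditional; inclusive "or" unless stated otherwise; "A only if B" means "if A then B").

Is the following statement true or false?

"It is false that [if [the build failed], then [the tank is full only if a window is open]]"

Parsed as not (not R -> (P -> Q))

not R = not True = False
P -> Q = False -> False = True
not R -> (P -> Q) = False -> True = True
not (not R -> (P -> Q)) = not True = False

False.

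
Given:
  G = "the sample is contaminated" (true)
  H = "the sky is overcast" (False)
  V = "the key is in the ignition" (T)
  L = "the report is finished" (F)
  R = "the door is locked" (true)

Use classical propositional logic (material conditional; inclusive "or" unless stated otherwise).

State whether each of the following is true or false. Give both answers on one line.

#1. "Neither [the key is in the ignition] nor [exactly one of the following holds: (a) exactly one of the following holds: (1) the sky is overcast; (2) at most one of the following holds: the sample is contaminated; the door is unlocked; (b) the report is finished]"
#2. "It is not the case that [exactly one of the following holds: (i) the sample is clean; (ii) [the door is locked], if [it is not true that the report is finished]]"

#1 False, #2 False

#1: Formalization: V nor ((H xor (G nand ~R)) xor L)

~R = ~T = F
G nand ~R = T nand F = T
H xor (G nand ~R) = F xor T = T
(H xor (G nand ~R)) xor L = T xor F = T
V nor ((H xor (G nand ~R)) xor L) = T nor T = F
Hence #1 is false.

#2: Formalization: ~(~G xor (~L -> R))

~G = ~T = F
~L = ~F = T
~L -> R = T -> T = T
~G xor (~L -> R) = F xor T = T
~(~G xor (~L -> R)) = ~T = F
So #2 is false.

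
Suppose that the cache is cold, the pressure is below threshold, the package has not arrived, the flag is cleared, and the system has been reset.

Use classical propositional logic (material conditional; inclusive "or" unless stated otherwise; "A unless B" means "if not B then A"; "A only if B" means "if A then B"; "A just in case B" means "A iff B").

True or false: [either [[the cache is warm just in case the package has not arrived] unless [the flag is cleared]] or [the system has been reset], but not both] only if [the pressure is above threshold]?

True.

Let K = "the cache is warm" (F), U = "the package has arrived" (F), R = "the flag is set" (F), Q = "the system has been reset" (T), G = "the pressure is above threshold" (F).
Parsed as (((K <-> ~U) | ~R) xor Q) -> G

~U = ~F = T
K <-> ~U = F <-> T = F
~R = ~F = T
(K <-> ~U) | ~R = F | T = T
((K <-> ~U) | ~R) xor Q = T xor T = F
(((K <-> ~U) | ~R) xor Q) -> G = F -> F = T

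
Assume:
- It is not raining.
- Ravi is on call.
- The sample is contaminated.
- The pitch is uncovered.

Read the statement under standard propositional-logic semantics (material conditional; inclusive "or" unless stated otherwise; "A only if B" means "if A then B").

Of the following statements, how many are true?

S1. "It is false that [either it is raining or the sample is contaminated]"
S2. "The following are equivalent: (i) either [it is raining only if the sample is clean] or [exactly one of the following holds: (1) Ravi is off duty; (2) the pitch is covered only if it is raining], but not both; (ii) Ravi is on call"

0

Let S = "it is raining" (F), R = "the sample is contaminated" (T), V = "Ravi is on call" (T), N = "the pitch is covered" (F).

S1: In symbols: ~(S | R)

S | R = F | T = T
~(S | R) = ~T = F
Hence S1 is false.

S2: Formalization: ((S -> ~R) xor (~V xor (N -> S))) <-> V

~R = ~T = F
S -> ~R = F -> F = T
~V = ~T = F
N -> S = F -> F = T
~V xor (N -> S) = F xor T = T
(S -> ~R) xor (~V xor (N -> S)) = T xor T = F
((S -> ~R) xor (~V xor (N -> S))) <-> V = F <-> T = F
Thus S2 is false.

0 of the 2 statements are true (none).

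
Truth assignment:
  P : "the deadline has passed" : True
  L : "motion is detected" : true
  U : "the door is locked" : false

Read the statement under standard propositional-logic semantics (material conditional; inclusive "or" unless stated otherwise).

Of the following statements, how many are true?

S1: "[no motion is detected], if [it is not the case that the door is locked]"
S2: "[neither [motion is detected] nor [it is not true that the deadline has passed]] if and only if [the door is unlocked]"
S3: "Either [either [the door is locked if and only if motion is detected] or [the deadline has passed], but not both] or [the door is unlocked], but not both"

0

S1: In symbols: ¬U → ¬L

¬U = ¬F = T
¬L = ¬T = F
¬U → ¬L = T → F = F
Thus S1 is false.

S2: In symbols: (L ↓ ¬P) ↔ ¬U

¬P = ¬T = F
L ↓ ¬P = T ↓ F = F
¬U = ¬F = T
(L ↓ ¬P) ↔ ¬U = F ↔ T = F
Thus S2 is false.

S3: In symbols: ((U ↔ L) ⊕ P) ⊕ ¬U

U ↔ L = F ↔ T = F
(U ↔ L) ⊕ P = F ⊕ T = T
¬U = ¬F = T
((U ↔ L) ⊕ P) ⊕ ¬U = T ⊕ T = F
So S3 is false.

0 of the 3 statements are true (none).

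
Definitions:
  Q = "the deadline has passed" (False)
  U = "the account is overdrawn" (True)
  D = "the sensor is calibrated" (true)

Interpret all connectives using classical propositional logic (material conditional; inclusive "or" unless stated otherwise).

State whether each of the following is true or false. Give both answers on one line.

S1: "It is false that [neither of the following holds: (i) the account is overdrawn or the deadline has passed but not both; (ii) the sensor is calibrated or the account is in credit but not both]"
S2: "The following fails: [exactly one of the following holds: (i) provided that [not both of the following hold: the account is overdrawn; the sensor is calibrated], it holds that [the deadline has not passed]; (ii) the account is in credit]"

S1 T; S2 F

S1: In symbols: ~((U xor Q) nor (D xor ~U))

U xor Q = T xor F = T
~U = ~T = F
D xor ~U = T xor F = T
(U xor Q) nor (D xor ~U) = T nor T = F
~((U xor Q) nor (D xor ~U)) = ~F = T
So S1 is true.

S2: Formalization: ~(((U nand D) -> ~Q) xor ~U)

U nand D = T nand T = F
~Q = ~F = T
(U nand D) -> ~Q = F -> T = T
~U = ~T = F
((U nand D) -> ~Q) xor ~U = T xor F = T
~(((U nand D) -> ~Q) xor ~U) = ~T = F
Thus S2 is false.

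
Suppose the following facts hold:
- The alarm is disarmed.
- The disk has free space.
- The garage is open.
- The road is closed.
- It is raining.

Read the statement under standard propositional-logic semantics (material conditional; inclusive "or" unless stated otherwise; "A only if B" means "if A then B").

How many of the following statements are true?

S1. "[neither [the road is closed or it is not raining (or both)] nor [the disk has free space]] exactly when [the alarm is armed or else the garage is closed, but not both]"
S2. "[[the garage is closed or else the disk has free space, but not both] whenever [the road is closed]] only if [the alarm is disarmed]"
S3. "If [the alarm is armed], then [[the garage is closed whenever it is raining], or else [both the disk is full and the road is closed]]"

Let S = "the road is closed" (T), U = "it is raining" (T), Q = "the disk is full" (F), P = "the alarm is armed" (F), R = "the garage is closed" (F).

S1: This is ((S ∨ ¬U) ↓ ¬Q) ↔ (P ⊕ R).

¬U = ¬T = F
S ∨ ¬U = T ∨ F = T
¬Q = ¬F = T
(S ∨ ¬U) ↓ ¬Q = T ↓ T = F
P ⊕ R = F ⊕ F = F
((S ∨ ¬U) ↓ ¬Q) ↔ (P ⊕ R) = F ↔ F = T
Thus S1 is true.

S2: Formalization: (S → (R ⊕ ¬Q)) → ¬P

¬Q = ¬F = T
R ⊕ ¬Q = F ⊕ T = T
S → (R ⊕ ¬Q) = T → T = T
¬P = ¬F = T
(S → (R ⊕ ¬Q)) → ¬P = T → T = T
Thus S2 is true.

S3: Parsed as P → ((U → R) ∨ (Q ∧ S))

U → R = T → F = F
Q ∧ S = F ∧ T = F
(U → R) ∨ (Q ∧ S) = F ∨ F = F
P → ((U → R) ∨ (Q ∧ S)) = F → F = T
So S3 is true.

3 of the 3 statements are true (S1, S2, S3).

3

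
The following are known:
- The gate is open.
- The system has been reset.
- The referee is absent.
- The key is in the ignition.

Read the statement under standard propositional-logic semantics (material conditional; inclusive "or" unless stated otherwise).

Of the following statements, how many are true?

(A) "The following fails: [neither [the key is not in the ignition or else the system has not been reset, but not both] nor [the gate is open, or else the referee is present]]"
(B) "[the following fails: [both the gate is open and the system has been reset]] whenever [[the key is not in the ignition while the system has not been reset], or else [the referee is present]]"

Let S = "the key is in the ignition" (T), Q = "the system has been reset" (T), P = "the gate is open" (T), R = "the referee is present" (F).

(A): This is ¬((¬S ⊕ ¬Q) ↓ (P ∨ R)).

¬S = ¬T = F
¬Q = ¬T = F
¬S ⊕ ¬Q = F ⊕ F = F
P ∨ R = T ∨ F = T
(¬S ⊕ ¬Q) ↓ (P ∨ R) = F ↓ T = F
¬((¬S ⊕ ¬Q) ↓ (P ∨ R)) = ¬F = T
Thus (A) is true.

(B): This is ((¬S ∧ ¬Q) ∨ R) → ¬(P ∧ Q).

¬S = ¬T = F
¬Q = ¬T = F
¬S ∧ ¬Q = F ∧ F = F
(¬S ∧ ¬Q) ∨ R = F ∨ F = F
P ∧ Q = T ∧ T = T
¬(P ∧ Q) = ¬T = F
((¬S ∧ ¬Q) ∨ R) → ¬(P ∧ Q) = F → F = T
Hence (B) is true.

True statements: 2.

2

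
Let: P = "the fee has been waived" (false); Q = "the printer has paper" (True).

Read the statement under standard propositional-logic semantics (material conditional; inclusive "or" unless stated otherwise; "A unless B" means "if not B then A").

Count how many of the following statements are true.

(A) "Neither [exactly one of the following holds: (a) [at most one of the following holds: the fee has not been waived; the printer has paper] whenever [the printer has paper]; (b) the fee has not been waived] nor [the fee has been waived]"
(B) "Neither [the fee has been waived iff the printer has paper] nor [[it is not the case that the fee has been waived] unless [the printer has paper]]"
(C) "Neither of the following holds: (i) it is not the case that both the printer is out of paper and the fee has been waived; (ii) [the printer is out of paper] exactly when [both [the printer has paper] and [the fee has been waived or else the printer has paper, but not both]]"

0

(A): Parsed as ((Q -> (not P nand Q)) xor not P) nor P

not P = not False = True
not P nand Q = True nand True = False
Q -> (not P nand Q) = True -> False = False
not P = not False = True
(Q -> (not P nand Q)) xor not P = False xor True = True
((Q -> (not P nand Q)) xor not P) nor P = True nor False = False
So (A) is false.

(B): In symbols: (P iff Q) nor (not P or Q)

P iff Q = False iff True = False
not P = not False = True
not P or Q = True or True = True
(P iff Q) nor (not P or Q) = False nor True = False
So (B) is false.

(C): This is (not Q nand P) nor (not Q iff (Q and (P xor Q))).

not Q = not True = False
not Q nand P = False nand False = True
not Q = not True = False
P xor Q = False xor True = True
Q and (P xor Q) = True and True = True
not Q iff (Q and (P xor Q)) = False iff True = False
(not Q nand P) nor (not Q iff (Q and (P xor Q))) = True nor False = False
So (C) is false.

True statements: 0 (none).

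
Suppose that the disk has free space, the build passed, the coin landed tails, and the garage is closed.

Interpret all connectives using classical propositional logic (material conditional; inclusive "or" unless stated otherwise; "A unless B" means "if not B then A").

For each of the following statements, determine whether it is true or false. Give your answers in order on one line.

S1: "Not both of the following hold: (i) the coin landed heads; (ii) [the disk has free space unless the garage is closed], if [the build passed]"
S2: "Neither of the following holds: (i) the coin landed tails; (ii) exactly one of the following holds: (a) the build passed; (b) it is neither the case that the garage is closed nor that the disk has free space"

Let R = "the coin landed heads" (F), Q = "the build passed" (T), P = "the disk is full" (F), S = "the garage is closed" (T).

S1: This is R nand (Q -> (~P | S)).

~P = ~F = T
~P | S = T | T = T
Q -> (~P | S) = T -> T = T
R nand (Q -> (~P | S)) = F nand T = T
Thus S1 is true.

S2: In symbols: ~R nor (Q xor (S nor ~P))

~R = ~F = T
~P = ~F = T
S nor ~P = T nor T = F
Q xor (S nor ~P) = T xor F = T
~R nor (Q xor (S nor ~P)) = T nor T = F
Thus S2 is false.

S1 True; S2 False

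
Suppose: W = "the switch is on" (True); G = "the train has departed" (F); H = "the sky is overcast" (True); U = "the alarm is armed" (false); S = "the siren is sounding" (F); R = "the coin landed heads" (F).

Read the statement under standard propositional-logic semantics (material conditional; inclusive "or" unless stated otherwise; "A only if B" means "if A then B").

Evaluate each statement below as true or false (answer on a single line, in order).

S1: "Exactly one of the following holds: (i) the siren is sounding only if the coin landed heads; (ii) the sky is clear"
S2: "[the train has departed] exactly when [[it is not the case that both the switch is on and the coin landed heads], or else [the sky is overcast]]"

S1 true / S2 false

S1: Formalization: (S → R) ⊕ ¬H

S → R = F → F = T
¬H = ¬T = F
(S → R) ⊕ ¬H = T ⊕ F = T
Hence S1 is true.

S2: In symbols: G ↔ ((W ↑ R) ∨ H)

W ↑ R = T ↑ F = T
(W ↑ R) ∨ H = T ∨ T = T
G ↔ ((W ↑ R) ∨ H) = F ↔ T = F
Thus S2 is false.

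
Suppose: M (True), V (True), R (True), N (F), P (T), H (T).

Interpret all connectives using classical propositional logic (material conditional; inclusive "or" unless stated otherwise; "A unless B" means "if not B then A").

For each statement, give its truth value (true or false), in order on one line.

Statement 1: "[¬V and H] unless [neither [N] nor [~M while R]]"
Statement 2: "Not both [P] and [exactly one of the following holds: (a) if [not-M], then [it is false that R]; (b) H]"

Statement 1 true, Statement 2 true

Statement 1: This is (not V and H) or (N nor (not M and R)).

not V = not True = False
not V and H = False and True = False
not M = not True = False
not M and R = False and True = False
N nor (not M and R) = False nor False = True
(not V and H) or (N nor (not M and R)) = False or True = True
Thus Statement 1 is true.

Statement 2: Formalization: P nand ((not M -> not R) xor H)

not M = not True = False
not R = not True = False
not M -> not R = False -> False = True
(not M -> not R) xor H = True xor True = False
P nand ((not M -> not R) xor H) = True nand False = True
Hence Statement 2 is true.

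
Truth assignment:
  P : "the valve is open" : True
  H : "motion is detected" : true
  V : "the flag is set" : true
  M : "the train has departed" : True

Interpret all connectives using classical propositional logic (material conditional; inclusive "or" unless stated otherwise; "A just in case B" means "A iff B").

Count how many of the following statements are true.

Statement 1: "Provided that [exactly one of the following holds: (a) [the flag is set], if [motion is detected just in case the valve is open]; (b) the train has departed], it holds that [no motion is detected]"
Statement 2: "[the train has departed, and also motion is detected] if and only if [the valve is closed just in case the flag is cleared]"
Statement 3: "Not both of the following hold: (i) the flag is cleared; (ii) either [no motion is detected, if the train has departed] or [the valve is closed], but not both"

Statement 1: In symbols: (((H iff P) -> V) xor M) -> not H

H iff P = True iff True = True
(H iff P) -> V = True -> True = True
((H iff P) -> V) xor M = True xor True = False
not H = not True = False
(((H iff P) -> V) xor M) -> not H = False -> False = True
Hence Statement 1 is true.

Statement 2: Parsed as (M and H) iff (not P iff not V)

M and H = True and True = True
not P = not True = False
not V = not True = False
not P iff not V = False iff False = True
(M and H) iff (not P iff not V) = True iff True = True
Hence Statement 2 is true.

Statement 3: This is not V nand ((M -> not H) xor not P).

not V = not True = False
not H = not True = False
M -> not H = True -> False = False
not P = not True = False
(M -> not H) xor not P = False xor False = False
not V nand ((M -> not H) xor not P) = False nand False = True
So Statement 3 is true.

3 of the 3 statements are true.

3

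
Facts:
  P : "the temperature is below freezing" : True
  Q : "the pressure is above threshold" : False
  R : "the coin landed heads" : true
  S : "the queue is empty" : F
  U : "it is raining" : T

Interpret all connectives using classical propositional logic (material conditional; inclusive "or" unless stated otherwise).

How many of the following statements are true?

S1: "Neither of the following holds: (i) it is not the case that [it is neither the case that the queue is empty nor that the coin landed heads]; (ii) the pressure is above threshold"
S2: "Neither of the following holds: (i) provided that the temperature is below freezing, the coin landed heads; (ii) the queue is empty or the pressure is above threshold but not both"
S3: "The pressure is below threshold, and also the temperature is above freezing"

0

S1: Formalization: ¬(S ↓ R) ↓ Q

S ↓ R = F ↓ T = F
¬(S ↓ R) = ¬F = T
¬(S ↓ R) ↓ Q = T ↓ F = F
Thus S1 is false.

S2: This is (P → R) ↓ (S ⊕ Q).

P → R = T → T = T
S ⊕ Q = F ⊕ F = F
(P → R) ↓ (S ⊕ Q) = T ↓ F = F
So S2 is false.

S3: Parsed as ¬Q ∧ ¬P

¬Q = ¬F = T
¬P = ¬T = F
¬Q ∧ ¬P = T ∧ F = F
Thus S3 is false.

0 of the 3 statements are true (none).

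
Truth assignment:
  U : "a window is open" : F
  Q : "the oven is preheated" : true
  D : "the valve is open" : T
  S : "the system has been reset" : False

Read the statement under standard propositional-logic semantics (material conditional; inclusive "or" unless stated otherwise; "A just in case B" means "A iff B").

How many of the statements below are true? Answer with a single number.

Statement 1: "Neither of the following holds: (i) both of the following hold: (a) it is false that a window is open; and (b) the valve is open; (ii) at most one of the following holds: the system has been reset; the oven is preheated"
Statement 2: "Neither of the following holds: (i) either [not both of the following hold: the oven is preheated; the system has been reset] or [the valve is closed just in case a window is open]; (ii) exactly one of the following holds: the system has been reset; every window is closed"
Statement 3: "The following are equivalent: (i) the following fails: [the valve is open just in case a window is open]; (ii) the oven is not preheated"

0

Statement 1: This is (¬U ∧ D) ↓ (S ↑ Q).

¬U = ¬F = T
¬U ∧ D = T ∧ T = T
S ↑ Q = F ↑ T = T
(¬U ∧ D) ↓ (S ↑ Q) = T ↓ T = F
Thus Statement 1 is false.

Statement 2: Formalization: ((Q ↑ S) ∨ (¬D ↔ U)) ↓ (S ⊕ ¬U)

Q ↑ S = T ↑ F = T
¬D = ¬T = F
¬D ↔ U = F ↔ F = T
(Q ↑ S) ∨ (¬D ↔ U) = T ∨ T = T
¬U = ¬F = T
S ⊕ ¬U = F ⊕ T = T
((Q ↑ S) ∨ (¬D ↔ U)) ↓ (S ⊕ ¬U) = T ↓ T = F
So Statement 2 is false.

Statement 3: In symbols: ¬(D ↔ U) ↔ ¬Q

D ↔ U = T ↔ F = F
¬(D ↔ U) = ¬F = T
¬Q = ¬T = F
¬(D ↔ U) ↔ ¬Q = T ↔ F = F
Thus Statement 3 is false.

True statements: 0 (none).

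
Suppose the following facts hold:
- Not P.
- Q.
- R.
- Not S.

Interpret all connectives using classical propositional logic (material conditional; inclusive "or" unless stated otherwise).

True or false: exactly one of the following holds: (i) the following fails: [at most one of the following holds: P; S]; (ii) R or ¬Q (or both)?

Parsed as ~(P nand S) xor (R | ~Q)

P nand S = F nand F = T
~(P nand S) = ~T = F
~Q = ~T = F
R | ~Q = T | F = T
~(P nand S) xor (R | ~Q) = F xor T = T

The statement is true.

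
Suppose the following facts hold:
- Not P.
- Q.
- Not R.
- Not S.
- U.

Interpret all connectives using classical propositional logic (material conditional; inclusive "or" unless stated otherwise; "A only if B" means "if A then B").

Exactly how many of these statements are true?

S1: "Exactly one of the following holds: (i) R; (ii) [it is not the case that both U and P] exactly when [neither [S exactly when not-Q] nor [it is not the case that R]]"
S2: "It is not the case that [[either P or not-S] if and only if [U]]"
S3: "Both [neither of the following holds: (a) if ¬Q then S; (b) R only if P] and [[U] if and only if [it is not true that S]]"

0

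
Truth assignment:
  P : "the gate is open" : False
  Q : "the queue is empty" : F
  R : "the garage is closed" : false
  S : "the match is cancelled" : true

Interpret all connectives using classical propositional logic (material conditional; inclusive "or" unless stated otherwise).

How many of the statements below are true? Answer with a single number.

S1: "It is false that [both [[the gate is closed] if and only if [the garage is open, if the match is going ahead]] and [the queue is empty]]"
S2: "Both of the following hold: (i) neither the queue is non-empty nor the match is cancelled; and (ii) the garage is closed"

1

S1: Parsed as not ((not P iff (not S -> not R)) and Q)

not P = not False = True
not S = not True = False
not R = not False = True
not S -> not R = False -> True = True
not P iff (not S -> not R) = True iff True = True
(not P iff (not S -> not R)) and Q = True and False = False
not ((not P iff (not S -> not R)) and Q) = not False = True
Thus S1 is true.

S2: Formalization: (not Q nor S) and R

not Q = not False = True
not Q nor S = True nor True = False
(not Q nor S) and R = False and False = False
Thus S2 is false.

True statements: 1 (S1).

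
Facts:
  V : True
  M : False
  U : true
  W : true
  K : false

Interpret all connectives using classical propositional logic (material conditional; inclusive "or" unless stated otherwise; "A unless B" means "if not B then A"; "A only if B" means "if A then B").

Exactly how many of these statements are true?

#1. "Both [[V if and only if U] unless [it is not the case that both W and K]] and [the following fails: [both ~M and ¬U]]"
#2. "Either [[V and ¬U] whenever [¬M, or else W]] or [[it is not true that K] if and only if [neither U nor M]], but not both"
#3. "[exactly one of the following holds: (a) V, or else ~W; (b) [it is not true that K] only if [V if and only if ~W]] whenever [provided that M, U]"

2

#1: Formalization: ((V <-> U) | (W nand K)) & ~(~M & ~U)

V <-> U = T <-> T = T
W nand K = T nand F = T
(V <-> U) | (W nand K) = T | T = T
~M = ~F = T
~U = ~T = F
~M & ~U = T & F = F
~(~M & ~U) = ~F = T
((V <-> U) | (W nand K)) & ~(~M & ~U) = T & T = T
Hence #1 is true.

#2: Formalization: ((~M | W) -> (V & ~U)) xor (~K <-> (U nor M))

~M = ~F = T
~M | W = T | T = T
~U = ~T = F
V & ~U = T & F = F
(~M | W) -> (V & ~U) = T -> F = F
~K = ~F = T
U nor M = T nor F = F
~K <-> (U nor M) = T <-> F = F
((~M | W) -> (V & ~U)) xor (~K <-> (U nor M)) = F xor F = F
So #2 is false.

#3: This is (M -> U) -> ((V | ~W) xor (~K -> (V <-> ~W))).

M -> U = F -> T = T
~W = ~T = F
V | ~W = T | F = T
~K = ~F = T
~W = ~T = F
V <-> ~W = T <-> F = F
~K -> (V <-> ~W) = T -> F = F
(V | ~W) xor (~K -> (V <-> ~W)) = T xor F = T
(M -> U) -> ((V | ~W) xor (~K -> (V <-> ~W))) = T -> T = T
Thus #3 is true.

True statements: 2 (#1, #3).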